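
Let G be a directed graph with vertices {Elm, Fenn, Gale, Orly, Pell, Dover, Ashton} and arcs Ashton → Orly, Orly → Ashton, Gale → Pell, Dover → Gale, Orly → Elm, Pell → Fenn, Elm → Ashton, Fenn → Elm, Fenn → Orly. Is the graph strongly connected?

No

There is no directed path from Elm to Pell, so the graph is not strongly connected.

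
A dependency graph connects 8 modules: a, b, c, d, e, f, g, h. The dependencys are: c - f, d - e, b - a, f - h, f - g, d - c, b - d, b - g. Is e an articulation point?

Deleting e leaves 1 component (was 1), so e is not a cut vertex.

No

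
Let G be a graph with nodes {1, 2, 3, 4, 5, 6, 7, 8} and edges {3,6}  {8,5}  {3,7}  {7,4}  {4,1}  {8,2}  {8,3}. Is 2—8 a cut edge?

Yes

Removing 2—8 leaves no path between 2 and 8: the component count goes from 1 to 2. So it is a bridge.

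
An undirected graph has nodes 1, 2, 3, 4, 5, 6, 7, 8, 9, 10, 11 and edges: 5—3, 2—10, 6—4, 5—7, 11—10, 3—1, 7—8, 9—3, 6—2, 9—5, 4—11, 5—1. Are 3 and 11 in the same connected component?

No

The component containing 3 is {1, 3, 5, 7, 8, 9}, and 11 is not in it.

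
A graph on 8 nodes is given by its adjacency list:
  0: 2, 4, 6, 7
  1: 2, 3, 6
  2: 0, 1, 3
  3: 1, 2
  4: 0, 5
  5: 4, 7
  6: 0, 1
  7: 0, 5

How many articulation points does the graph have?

Removing 0 increases the component count from 1 to 2, so 0 is a cut vertex.
By contrast removing 2 leaves 1 component; it is not a cut vertex. No other vertex is a cut vertex either.

1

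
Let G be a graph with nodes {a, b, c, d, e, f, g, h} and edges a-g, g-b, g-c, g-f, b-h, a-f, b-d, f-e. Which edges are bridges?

The edges on the cycle a-g-f-a are not bridges since each lies on that cycle.
But removing g-b disconnects g from b; removing b-h disconnects b from h; removing f-e disconnects f from e; removing g-c disconnects g from c — these are bridges.
In total 5 edges are bridges.

b-d, b-g, b-h, c-g, e-f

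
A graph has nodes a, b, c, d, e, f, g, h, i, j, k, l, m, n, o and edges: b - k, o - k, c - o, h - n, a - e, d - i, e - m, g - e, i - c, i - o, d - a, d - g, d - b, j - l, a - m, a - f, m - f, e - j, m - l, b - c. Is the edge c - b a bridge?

No

After removing c - b, the path c-i-d-b still connects them, so the edge is not a bridge.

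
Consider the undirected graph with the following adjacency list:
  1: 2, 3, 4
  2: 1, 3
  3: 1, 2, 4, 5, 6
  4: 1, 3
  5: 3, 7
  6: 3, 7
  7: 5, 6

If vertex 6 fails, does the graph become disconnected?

No

Deleting 6 leaves 1 component (was 1) (its neighbors 3, 7 remain connected to each other), so 6 is not a cut vertex.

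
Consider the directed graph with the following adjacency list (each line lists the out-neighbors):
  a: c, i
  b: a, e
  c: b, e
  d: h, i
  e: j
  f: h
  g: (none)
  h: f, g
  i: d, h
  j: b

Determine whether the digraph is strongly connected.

There is no directed path from f to i, so the graph is not strongly connected.

No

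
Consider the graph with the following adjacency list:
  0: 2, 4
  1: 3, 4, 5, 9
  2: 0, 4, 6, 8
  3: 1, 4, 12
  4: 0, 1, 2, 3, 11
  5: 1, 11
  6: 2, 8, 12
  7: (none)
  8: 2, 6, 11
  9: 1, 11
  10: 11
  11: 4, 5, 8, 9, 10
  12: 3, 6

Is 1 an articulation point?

Deleting 1 leaves 2 components (was 2), so 1 is not a cut vertex.

No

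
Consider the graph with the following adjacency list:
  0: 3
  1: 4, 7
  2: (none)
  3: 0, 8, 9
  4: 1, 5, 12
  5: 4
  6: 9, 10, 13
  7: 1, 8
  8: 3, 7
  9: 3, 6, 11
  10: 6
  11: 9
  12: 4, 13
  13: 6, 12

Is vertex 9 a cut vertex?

Yes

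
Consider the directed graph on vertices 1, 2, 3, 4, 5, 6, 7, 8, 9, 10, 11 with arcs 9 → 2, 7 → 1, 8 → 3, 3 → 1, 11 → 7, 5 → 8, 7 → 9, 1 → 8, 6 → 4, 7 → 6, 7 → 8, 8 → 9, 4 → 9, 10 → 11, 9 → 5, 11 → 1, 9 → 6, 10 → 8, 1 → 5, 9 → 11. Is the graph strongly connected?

No

There is no directed path from 6 to 10, so the graph is not strongly connected.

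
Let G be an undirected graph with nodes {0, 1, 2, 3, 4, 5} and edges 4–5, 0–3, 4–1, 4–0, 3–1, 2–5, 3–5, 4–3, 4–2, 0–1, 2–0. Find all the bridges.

none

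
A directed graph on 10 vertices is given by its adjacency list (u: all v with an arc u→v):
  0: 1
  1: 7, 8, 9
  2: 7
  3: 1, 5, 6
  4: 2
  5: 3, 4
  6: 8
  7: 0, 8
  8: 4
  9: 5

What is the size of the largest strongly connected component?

{0, 1, 2, 3, 4, 5, 6, 7, 8, 9} are all mutually reachable — one SCC of size 10.
The largest has 10 vertices.

10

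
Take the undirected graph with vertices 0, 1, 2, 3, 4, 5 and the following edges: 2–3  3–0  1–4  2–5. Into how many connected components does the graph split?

Starting from 1 we can reach 1, 4. That is one component of size 2.
Starting from 0 we can reach 0, 2, 3, 5. That is one component of size 4.
Total: 2 components.

2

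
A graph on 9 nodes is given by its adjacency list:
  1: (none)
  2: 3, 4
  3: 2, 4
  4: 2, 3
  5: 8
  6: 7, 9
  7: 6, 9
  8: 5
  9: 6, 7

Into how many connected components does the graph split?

1 is isolated — a component by itself.
Starting from 5 we can reach 5, 8. That is one component of size 2.
Starting from 2 we can reach 2, 3, 4. That is one component of size 3.
Starting from 6 we can reach 6, 7, 9. That is one component of size 3.
Total: 4 components.

4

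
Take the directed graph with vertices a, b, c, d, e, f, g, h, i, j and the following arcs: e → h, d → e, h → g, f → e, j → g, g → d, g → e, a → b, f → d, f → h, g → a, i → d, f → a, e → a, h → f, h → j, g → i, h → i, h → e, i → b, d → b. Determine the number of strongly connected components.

{d, e, f, g, h, i, j} are all mutually reachable — one SCC of size 7.
{a} is an SCC by itself.
{c} is an SCC by itself.
{b} is an SCC by itself.
That gives 4 strongly connected components.

4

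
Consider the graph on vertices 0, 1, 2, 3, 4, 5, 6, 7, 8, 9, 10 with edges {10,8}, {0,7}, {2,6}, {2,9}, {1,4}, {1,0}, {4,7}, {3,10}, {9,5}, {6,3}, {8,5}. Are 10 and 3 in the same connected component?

Yes

From 10 we can reach 2, 3, 5, 6, 8, 9, 10, which includes 3.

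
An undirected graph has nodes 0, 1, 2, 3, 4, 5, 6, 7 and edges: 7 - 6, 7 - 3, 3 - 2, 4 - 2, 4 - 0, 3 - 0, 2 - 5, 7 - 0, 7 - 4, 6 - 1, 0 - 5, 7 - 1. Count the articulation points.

1

Removing 7 increases the component count from 1 to 2, so 7 is a cut vertex.
By contrast removing 4 leaves 1 component; it is not a cut vertex. No other vertex is a cut vertex either.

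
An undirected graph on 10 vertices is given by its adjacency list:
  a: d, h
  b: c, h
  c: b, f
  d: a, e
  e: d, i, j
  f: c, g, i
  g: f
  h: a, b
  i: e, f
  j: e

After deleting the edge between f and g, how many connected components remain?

Before removal there is 1 component.
f-g is a bridge — removing it separates f's side from g's side.
After removal: 2 components.

2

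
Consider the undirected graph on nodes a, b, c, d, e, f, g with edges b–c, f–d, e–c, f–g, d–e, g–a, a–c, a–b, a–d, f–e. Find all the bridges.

The edges on the cycle f-g-a-d-e-f are not bridges since each lies on that cycle.
Every edge lies on some cycle, so there are no bridges.

none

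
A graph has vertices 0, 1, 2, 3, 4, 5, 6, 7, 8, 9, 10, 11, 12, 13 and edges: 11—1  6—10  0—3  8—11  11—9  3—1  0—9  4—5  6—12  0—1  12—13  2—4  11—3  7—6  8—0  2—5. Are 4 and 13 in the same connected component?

The component containing 4 is {2, 4, 5}, and 13 is not in it.

No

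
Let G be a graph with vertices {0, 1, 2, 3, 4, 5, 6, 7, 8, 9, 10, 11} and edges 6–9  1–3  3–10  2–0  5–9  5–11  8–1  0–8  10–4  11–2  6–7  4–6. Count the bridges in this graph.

The edges on the cycle 5-11-2-0-8-1-3-10-4-6-9-5 are not bridges since each lies on that cycle.
But removing 6–7 disconnects 6 from 7 — this is a bridge.

1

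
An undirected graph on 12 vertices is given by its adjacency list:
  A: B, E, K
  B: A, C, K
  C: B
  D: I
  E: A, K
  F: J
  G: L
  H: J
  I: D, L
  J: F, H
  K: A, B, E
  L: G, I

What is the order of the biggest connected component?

5

Starting from F we can reach F, H, J. That is one component of size 3.
Starting from D we can reach D, G, I, L. That is one component of size 4.
Starting from A we can reach A, B, C, E, K. That is one component of size 5.
The largest has 5 vertices.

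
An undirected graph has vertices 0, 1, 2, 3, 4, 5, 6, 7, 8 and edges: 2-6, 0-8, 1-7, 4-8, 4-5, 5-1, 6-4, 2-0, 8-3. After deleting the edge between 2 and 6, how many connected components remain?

2 and 6 are still connected via 2-0-8-4-6, so the component count stays at 1.

1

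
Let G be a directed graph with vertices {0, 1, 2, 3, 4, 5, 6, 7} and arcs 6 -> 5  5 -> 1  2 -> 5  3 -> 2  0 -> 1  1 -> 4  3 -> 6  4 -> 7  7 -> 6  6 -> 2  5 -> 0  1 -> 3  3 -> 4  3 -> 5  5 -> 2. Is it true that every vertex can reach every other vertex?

Yes

From 0 we can reach every vertex (0, 1, 2, 3, 4, 5, 6, 7), and every vertex can reach 0 (0, 1, 2, 3, 4, 5, 6, 7). So the whole graph is one strongly connected component.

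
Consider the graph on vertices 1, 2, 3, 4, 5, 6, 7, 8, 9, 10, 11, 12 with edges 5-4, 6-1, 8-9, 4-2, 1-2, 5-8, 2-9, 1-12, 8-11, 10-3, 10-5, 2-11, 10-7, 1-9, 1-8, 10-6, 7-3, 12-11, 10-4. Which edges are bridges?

The edges on the cycle 10-7-3-10 are not bridges since each lies on that cycle.
Every edge lies on some cycle, so there are no bridges.

none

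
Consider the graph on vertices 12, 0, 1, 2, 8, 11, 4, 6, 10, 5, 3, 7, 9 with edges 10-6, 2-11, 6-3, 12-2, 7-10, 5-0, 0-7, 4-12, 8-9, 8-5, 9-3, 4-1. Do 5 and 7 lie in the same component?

Yes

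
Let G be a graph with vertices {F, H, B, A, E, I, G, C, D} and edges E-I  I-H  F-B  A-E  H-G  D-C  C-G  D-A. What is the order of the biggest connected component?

7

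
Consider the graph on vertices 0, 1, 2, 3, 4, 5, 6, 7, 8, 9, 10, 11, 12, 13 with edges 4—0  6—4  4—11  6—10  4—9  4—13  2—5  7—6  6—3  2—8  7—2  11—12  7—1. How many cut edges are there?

13

removing 4—0 disconnects 4 from 0; removing 7—2 disconnects 7 from 2; removing 1—7 disconnects 1 from 7; removing 6—3 disconnects 6 from 3 — these are bridges.
In total 13 edges are bridges.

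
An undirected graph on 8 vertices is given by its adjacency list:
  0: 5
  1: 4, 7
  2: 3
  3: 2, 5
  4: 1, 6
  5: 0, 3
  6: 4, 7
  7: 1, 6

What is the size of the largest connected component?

4

Starting from 1 we can reach 1, 4, 6, 7. That is one component of size 4.
Starting from 0 we can reach 0, 2, 3, 5. That is one component of size 4.
The largest has 4 vertices.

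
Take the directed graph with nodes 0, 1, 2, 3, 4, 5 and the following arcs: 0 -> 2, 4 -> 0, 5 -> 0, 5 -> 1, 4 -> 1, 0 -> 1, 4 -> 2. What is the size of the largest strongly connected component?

1

{0} is an SCC by itself.
{2} is an SCC by itself.
{5} is an SCC by itself.
{3} is an SCC by itself.
{1} is an SCC by itself.
(and 1 more singleton SCC)
The largest has 1 vertex.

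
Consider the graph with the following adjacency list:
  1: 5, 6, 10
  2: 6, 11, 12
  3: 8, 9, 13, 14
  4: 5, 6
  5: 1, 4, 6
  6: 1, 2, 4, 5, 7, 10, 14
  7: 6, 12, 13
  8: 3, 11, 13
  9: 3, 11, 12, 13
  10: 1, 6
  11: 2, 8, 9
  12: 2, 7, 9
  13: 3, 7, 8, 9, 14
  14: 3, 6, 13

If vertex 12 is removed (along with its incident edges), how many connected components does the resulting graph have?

1

With 12 gone, the remaining components are: {1, 2, 3, 4, 5, 6, 7, 8, 9, 10, 11, 13, 14}.
That is 1 component.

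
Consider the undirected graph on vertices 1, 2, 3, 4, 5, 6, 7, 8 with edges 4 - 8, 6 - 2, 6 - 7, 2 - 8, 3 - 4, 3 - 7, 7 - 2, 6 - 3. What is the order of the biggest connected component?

5 is isolated — a component by itself.
1 is isolated — a component by itself.
Starting from 2 we can reach 2, 3, 4, 6, 7, 8. That is one component of size 6.
The largest has 6 vertices.

6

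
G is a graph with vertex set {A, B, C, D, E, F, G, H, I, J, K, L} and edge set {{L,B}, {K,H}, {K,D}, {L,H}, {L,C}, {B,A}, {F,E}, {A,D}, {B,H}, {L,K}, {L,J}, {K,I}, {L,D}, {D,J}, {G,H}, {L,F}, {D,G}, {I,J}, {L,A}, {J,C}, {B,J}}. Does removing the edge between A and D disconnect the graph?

After removing A–D, the path A-L-D still connects them, so the edge is not a bridge.

No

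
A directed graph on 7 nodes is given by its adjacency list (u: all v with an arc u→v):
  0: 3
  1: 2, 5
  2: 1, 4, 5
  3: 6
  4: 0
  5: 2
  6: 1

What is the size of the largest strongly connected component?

7

{0, 1, 2, 3, 4, 5, 6} are all mutually reachable — one SCC of size 7.
The largest has 7 vertices.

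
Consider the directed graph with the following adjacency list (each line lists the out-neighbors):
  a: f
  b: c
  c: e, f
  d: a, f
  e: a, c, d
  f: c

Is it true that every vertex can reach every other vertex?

No

There is no directed path from f to b, so the graph is not strongly connected.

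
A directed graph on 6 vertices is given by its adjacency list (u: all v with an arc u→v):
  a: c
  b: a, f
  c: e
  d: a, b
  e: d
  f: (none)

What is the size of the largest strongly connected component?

5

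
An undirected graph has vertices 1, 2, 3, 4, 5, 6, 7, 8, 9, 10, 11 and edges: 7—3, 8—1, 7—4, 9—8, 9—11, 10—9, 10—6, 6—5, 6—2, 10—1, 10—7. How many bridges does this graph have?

The edges on the cycle 10-9-8-1-10 are not bridges since each lies on that cycle.
But removing 10—7 disconnects 10 from 7; removing 6—5 disconnects 6 from 5; removing 7—4 disconnects 7 from 4; removing 3—7 disconnects 3 from 7 — these are bridges.
In total 7 edges are bridges.

7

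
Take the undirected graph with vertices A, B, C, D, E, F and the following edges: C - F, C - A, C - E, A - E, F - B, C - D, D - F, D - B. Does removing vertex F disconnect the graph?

Deleting F leaves 1 component (was 1) (its neighbors B, C, D remain connected to each other), so F is not a cut vertex.

No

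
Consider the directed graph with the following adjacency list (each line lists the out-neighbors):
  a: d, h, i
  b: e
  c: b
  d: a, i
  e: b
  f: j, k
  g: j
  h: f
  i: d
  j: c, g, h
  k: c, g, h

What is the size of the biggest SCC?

5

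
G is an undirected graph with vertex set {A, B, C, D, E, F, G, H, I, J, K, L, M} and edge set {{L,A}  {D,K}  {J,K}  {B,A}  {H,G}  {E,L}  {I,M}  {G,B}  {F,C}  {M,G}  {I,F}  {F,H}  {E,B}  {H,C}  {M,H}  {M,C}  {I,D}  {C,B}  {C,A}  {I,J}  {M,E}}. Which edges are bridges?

The edges on the cycle E-L-A-B-E are not bridges since each lies on that cycle.
Every edge lies on some cycle, so there are no bridges.

none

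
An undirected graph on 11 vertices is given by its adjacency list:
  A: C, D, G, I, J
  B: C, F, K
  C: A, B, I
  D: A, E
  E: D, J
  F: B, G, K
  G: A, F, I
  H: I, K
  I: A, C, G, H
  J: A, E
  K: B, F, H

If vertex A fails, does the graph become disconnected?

Deleting A raises the number of components from 1 to 2, so A is a cut vertex.

Yes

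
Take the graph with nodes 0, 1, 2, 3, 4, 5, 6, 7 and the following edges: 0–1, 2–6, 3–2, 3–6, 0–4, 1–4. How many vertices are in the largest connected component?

7 is isolated — a component by itself.
5 is isolated — a component by itself.
Starting from 2 we can reach 2, 3, 6. That is one component of size 3.
Starting from 0 we can reach 0, 1, 4. That is one component of size 3.
The largest has 3 vertices.

3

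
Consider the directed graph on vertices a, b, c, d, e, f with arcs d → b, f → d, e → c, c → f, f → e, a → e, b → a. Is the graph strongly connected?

Yes

From b we can reach every vertex (a, b, c, d, e, f), and every vertex can reach b (a, b, c, d, e, f). So the whole graph is one strongly connected component.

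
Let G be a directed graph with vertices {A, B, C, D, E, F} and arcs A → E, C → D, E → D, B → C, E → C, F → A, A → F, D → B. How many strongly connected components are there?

3

{B, C, D} are all mutually reachable — one SCC of size 3.
{A, F} are all mutually reachable — one SCC of size 2.
{E} is an SCC by itself.
That gives 3 strongly connected components.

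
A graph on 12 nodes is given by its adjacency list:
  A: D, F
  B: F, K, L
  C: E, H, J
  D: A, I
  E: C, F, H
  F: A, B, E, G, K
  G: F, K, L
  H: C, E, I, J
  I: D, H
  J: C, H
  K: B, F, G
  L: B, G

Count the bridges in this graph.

0

The edges on the cycle H-J-C-H are not bridges since each lies on that cycle.
Every edge lies on some cycle, so there are no bridges.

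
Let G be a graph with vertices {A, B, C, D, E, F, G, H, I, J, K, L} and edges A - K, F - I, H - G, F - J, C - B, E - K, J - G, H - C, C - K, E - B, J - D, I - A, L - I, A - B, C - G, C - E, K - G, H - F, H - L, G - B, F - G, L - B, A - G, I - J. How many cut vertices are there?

Removing J increases the component count from 1 to 2, so J is a cut vertex.
By contrast removing E leaves 1 component; it is not a cut vertex. No other vertex is a cut vertex either.

1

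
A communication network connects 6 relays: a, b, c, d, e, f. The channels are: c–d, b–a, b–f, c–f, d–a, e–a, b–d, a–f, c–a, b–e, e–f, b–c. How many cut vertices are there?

0

Removing f, for instance, still leaves 1 component. No single vertex removal increases the component count — the graph has no articulation points.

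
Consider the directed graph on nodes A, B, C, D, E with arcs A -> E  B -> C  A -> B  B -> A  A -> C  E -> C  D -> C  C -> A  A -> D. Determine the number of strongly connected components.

1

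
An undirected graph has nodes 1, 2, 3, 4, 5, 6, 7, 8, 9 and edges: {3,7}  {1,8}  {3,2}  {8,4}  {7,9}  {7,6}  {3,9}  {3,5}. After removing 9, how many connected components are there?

With 9 gone, the remaining components are: {1, 4, 8}; {2, 3, 5, 6, 7}.
That is 2 components.

2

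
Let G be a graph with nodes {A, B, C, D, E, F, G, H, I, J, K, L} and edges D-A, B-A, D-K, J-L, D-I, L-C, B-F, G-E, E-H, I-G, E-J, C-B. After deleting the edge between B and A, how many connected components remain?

B and A are still connected via B-C-L-J-E-G-I-D-A, so the component count stays at 1.

1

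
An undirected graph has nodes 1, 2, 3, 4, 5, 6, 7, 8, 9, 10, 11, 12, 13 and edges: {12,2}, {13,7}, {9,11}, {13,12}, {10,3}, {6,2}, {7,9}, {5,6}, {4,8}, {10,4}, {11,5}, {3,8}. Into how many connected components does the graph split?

1 is isolated — a component by itself.
Starting from 3 we can reach 3, 4, 8, 10. That is one component of size 4.
Starting from 2 we can reach 2, 5, 6, 7, 9, 11, 12, 13. That is one component of size 8.
Total: 3 components.

3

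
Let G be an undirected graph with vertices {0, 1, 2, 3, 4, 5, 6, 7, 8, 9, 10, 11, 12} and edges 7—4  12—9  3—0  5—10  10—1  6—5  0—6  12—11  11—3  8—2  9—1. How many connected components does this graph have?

3

Starting from 2 we can reach 2, 8. That is one component of size 2.
Starting from 4 we can reach 4, 7. That is one component of size 2.
Starting from 0 we can reach 0, 1, 3, 5, 6, 9, 10, 11, 12. That is one component of size 9.
Total: 3 components.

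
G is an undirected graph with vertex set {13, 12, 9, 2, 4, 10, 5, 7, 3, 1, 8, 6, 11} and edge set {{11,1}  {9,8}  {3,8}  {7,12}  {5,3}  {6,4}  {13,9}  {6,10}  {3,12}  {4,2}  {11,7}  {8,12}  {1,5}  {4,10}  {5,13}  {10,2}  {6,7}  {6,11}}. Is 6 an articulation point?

Deleting 6 raises the number of components from 1 to 2, so 6 is a cut vertex.

Yes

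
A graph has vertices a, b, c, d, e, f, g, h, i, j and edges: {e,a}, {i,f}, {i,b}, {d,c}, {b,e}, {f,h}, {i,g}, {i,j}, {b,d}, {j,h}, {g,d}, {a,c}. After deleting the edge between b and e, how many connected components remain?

1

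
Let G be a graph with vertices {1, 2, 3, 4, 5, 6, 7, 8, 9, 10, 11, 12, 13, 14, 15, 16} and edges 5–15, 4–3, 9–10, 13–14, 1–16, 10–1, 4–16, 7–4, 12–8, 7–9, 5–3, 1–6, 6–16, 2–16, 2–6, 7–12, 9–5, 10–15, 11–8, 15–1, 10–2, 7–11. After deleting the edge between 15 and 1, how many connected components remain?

2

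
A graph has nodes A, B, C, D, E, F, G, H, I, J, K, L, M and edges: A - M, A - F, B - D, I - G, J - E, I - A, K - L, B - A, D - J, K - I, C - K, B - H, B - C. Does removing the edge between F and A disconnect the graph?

Yes

Removing F - A leaves no path between F and A: the component count goes from 1 to 2. So it is a bridge.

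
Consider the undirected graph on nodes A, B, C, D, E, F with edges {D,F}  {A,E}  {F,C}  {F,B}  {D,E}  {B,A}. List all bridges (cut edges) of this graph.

The edges on the cycle D-F-B-A-E-D are not bridges since each lies on that cycle.
But removing F–C disconnects F from C — this is a bridge.

C-F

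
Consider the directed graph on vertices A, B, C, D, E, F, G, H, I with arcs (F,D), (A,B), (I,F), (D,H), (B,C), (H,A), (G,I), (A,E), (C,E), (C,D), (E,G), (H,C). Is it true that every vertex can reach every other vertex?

Yes

From A we can reach every vertex (A, B, C, D, E, F, G, H, I), and every vertex can reach A (A, B, C, D, E, F, G, H, I). So the whole graph is one strongly connected component.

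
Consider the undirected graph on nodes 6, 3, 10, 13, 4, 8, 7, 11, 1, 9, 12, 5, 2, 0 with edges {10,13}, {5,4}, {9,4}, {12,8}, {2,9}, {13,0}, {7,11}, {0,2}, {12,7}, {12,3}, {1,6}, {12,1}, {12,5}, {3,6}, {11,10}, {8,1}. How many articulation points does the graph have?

Removing 12 increases the component count from 1 to 2, so 12 is a cut vertex.
By contrast removing 11 leaves 1 component; it is not a cut vertex. No other vertex is a cut vertex either.

1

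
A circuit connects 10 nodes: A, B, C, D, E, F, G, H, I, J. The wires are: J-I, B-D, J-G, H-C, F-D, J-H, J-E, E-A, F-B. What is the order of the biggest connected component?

7

Starting from B we can reach B, D, F. That is one component of size 3.
Starting from A we can reach A, C, E, G, H, I, J. That is one component of size 7.
The largest has 7 vertices.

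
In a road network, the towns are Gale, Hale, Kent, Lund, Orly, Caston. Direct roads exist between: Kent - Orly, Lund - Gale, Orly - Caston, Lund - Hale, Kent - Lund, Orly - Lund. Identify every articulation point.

Lund, Orly

Removing Lund increases the component count from 1 to 3, so Lund is a cut vertex.
Removing Orly increases the component count from 1 to 2, so Orly is a cut vertex.
By contrast removing Hale leaves 1 component; it is not a cut vertex. No other vertex is a cut vertex either.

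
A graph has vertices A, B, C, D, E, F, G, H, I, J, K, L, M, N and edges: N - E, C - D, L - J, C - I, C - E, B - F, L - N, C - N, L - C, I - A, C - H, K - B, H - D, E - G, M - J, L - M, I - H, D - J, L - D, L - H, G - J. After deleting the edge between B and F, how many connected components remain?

3

Before removal there are 2 components.
B - F is a bridge — removing it separates B's side from F's side.
After removal: 3 components.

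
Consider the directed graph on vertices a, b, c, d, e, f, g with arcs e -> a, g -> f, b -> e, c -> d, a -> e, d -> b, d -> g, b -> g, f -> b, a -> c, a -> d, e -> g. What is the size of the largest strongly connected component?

{a, b, c, d, e, f, g} are all mutually reachable — one SCC of size 7.
The largest has 7 vertices.

7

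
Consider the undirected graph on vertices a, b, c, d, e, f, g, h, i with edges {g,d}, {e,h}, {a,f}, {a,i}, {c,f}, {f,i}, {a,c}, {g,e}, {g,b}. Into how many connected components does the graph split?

2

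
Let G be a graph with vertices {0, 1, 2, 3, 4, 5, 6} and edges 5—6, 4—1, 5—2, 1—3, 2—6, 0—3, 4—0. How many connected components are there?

Starting from 2 we can reach 2, 5, 6. That is one component of size 3.
Starting from 0 we can reach 0, 1, 3, 4. That is one component of size 4.
Total: 2 components.

2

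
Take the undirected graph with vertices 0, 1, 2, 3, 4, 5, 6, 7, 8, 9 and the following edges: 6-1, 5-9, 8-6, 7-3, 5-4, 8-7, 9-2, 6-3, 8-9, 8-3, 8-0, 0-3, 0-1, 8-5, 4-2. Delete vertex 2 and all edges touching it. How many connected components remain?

With 2 gone, the remaining components are: {0, 1, 3, 4, 5, 6, 7, 8, 9}.
That is 1 component.

1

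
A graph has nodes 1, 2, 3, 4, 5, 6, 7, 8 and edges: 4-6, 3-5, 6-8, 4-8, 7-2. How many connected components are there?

4

1 is isolated — a component by itself.
Starting from 3 we can reach 3, 5. That is one component of size 2.
Starting from 2 we can reach 2, 7. That is one component of size 2.
Starting from 4 we can reach 4, 6, 8. That is one component of size 3.
Total: 4 components.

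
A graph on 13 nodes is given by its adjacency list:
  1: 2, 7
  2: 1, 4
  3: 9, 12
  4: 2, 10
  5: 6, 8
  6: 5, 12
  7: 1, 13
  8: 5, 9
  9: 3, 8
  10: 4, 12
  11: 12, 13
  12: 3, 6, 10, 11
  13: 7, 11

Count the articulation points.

Removing 12 increases the component count from 1 to 2, so 12 is a cut vertex.
By contrast removing 6 leaves 1 component; it is not a cut vertex. No other vertex is a cut vertex either.

1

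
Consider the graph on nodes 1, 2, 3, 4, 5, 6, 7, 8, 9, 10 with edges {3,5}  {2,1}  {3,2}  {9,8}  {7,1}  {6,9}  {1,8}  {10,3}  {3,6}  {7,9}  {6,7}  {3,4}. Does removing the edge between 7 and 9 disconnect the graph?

After removing 7—9, the path 7-6-9 still connects them, so the edge is not a bridge.

No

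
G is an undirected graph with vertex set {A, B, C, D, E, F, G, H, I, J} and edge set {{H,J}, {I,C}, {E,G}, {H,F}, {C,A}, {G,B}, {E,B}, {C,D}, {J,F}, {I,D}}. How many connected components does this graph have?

3

Starting from F we can reach F, H, J. That is one component of size 3.
Starting from B we can reach B, E, G. That is one component of size 3.
Starting from A we can reach A, C, D, I. That is one component of size 4.
Total: 3 components.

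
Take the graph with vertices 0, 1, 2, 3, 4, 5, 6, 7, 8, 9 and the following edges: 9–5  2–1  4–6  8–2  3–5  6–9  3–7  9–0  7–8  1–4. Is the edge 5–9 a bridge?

After removing 5–9, the path 5-3-7-8-2-1-4-6-9 still connects them, so the edge is not a bridge.

No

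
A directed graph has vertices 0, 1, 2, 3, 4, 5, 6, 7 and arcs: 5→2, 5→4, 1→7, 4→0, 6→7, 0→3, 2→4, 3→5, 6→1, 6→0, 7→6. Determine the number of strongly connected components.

2

{0, 2, 3, 4, 5} are all mutually reachable — one SCC of size 5.
{1, 6, 7} are all mutually reachable — one SCC of size 3.
That gives 2 strongly connected components.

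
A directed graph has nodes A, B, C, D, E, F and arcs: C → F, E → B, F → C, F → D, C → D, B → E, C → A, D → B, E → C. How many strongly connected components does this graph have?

2

{B, C, D, E, F} are all mutually reachable — one SCC of size 5.
{A} is an SCC by itself.
That gives 2 strongly connected components.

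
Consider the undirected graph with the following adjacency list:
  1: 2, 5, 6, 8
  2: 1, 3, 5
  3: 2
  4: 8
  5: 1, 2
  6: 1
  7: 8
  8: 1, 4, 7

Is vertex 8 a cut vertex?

Yes

Deleting 8 raises the number of components from 1 to 3, so 8 is a cut vertex.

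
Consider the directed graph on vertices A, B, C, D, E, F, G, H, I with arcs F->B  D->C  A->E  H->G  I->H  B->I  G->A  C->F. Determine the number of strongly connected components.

{G} is an SCC by itself.
{D} is an SCC by itself.
{F} is an SCC by itself.
{H} is an SCC by itself.
{B} is an SCC by itself.
(and 4 more singleton SCCs)
That gives 9 strongly connected components.

9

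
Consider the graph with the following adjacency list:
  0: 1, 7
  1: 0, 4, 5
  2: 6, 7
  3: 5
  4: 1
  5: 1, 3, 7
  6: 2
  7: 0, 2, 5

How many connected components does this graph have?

1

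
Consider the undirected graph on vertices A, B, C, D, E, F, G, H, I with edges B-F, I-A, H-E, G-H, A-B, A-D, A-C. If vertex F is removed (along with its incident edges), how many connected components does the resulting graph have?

2

With F gone, the remaining components are: {E, G, H}; {A, B, C, D, I}.
That is 2 components.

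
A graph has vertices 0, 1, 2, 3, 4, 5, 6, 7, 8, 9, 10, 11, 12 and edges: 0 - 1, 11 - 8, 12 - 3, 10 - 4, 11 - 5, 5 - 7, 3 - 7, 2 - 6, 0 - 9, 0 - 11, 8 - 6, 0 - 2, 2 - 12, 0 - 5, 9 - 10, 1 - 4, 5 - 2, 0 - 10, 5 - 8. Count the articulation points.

Removing 0 increases the component count from 1 to 2, so 0 is a cut vertex.
By contrast removing 6 leaves 1 component; it is not a cut vertex. No other vertex is a cut vertex either.

1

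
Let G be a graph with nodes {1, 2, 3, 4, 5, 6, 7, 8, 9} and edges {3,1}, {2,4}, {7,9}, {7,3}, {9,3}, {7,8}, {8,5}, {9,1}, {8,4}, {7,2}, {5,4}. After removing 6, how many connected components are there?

With 6 gone, the remaining components are: {1, 2, 3, 4, 5, 7, 8, 9}.
That is 1 component.

1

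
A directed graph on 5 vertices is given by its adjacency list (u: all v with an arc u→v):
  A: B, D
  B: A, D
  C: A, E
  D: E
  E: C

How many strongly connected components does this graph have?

1

{A, B, C, D, E} are all mutually reachable — one SCC of size 5.
That gives 1 strongly connected component.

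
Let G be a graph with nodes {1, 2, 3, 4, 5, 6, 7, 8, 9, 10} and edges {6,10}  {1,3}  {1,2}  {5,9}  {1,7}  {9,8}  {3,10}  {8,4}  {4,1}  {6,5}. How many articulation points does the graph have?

1

Removing 1 increases the component count from 1 to 3, so 1 is a cut vertex.
By contrast removing 9 leaves 1 component; it is not a cut vertex. No other vertex is a cut vertex either.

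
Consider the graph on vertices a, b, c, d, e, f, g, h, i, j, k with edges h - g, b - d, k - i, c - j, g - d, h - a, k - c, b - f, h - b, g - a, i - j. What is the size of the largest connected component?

6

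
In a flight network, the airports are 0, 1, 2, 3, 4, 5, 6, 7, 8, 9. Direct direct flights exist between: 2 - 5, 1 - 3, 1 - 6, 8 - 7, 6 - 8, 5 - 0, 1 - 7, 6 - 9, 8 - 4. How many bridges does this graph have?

5

The edges on the cycle 1-6-8-7-1 are not bridges since each lies on that cycle.
But removing 6 - 9 disconnects 6 from 9; removing 1 - 3 disconnects 1 from 3; removing 5 - 0 disconnects 5 from 0; removing 8 - 4 disconnects 8 from 4 — these are bridges.
In total 5 edges are bridges.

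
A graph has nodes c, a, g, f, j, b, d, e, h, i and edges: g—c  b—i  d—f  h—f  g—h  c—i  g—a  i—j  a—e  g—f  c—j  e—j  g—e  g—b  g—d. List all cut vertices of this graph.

g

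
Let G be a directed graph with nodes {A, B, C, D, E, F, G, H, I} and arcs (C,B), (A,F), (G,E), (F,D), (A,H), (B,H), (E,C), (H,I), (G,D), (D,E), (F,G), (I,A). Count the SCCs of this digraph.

1

{A, B, C, D, E, F, G, H, I} are all mutually reachable — one SCC of size 9.
That gives 1 strongly connected component.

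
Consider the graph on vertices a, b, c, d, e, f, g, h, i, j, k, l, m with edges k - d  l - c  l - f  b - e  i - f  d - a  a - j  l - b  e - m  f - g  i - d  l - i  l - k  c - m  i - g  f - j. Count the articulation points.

1

Removing l increases the component count from 2 to 3, so l is a cut vertex.
By contrast removing d leaves 2 components; it is not a cut vertex. No other vertex is a cut vertex either.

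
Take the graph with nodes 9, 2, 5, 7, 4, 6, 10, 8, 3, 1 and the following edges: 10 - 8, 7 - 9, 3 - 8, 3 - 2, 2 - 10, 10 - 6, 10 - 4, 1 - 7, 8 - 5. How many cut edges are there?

The edges on the cycle 3-2-10-8-3 are not bridges since each lies on that cycle.
But removing 7 - 9 disconnects 7 from 9; removing 8 - 5 disconnects 8 from 5; removing 10 - 4 disconnects 10 from 4; removing 7 - 1 disconnects 7 from 1 — these are bridges.
In total 5 edges are bridges.

5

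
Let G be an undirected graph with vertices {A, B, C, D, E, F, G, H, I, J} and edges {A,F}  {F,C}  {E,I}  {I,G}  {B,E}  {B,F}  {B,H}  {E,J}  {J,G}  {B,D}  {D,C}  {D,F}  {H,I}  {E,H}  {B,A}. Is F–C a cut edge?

After removing F–C, the path F-D-C still connects them, so the edge is not a bridge.

No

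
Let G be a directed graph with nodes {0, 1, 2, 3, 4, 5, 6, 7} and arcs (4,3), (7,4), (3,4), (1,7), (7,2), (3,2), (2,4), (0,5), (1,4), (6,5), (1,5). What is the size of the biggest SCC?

{2, 3, 4} are all mutually reachable — one SCC of size 3.
{6} is an SCC by itself.
{5} is an SCC by itself.
{0} is an SCC by itself.
{1} is an SCC by itself.
(and 1 more singleton SCC)
The largest has 3 vertices.

3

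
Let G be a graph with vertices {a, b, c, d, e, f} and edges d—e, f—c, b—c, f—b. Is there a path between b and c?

From b we can reach b, c, f, which includes c.

Yes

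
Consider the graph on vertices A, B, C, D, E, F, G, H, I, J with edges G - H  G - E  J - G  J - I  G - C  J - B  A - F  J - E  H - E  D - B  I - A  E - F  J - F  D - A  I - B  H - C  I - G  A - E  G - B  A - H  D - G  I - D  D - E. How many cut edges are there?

The edges on the cycle I-D-G-C-H-A-I are not bridges since each lies on that cycle.
Every edge lies on some cycle, so there are no bridges.

0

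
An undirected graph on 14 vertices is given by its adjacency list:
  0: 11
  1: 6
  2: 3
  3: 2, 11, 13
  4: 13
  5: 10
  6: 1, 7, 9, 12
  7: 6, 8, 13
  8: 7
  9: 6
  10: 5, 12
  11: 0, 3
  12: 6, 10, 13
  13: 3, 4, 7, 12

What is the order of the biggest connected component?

14

Starting from 0 we can reach 0, 1, 2, 3, 4, 5, 6, 7, 8, 9, 10, 11, 12, 13. That is one component of size 14.
The largest has 14 vertices.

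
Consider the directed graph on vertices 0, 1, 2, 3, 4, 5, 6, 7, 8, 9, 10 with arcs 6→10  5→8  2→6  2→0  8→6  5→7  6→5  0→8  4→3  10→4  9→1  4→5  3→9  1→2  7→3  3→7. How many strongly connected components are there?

{0, 1, 2, 3, 4, 5, 6, 7, 8, 9, 10} are all mutually reachable — one SCC of size 11.
That gives 1 strongly connected component.

1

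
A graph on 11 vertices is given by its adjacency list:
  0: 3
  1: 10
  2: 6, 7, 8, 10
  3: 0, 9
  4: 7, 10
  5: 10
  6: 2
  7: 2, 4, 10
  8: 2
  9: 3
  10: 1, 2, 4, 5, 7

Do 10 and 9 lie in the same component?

The component containing 10 is {1, 2, 4, 5, 6, 7, 8, 10}, and 9 is not in it.

No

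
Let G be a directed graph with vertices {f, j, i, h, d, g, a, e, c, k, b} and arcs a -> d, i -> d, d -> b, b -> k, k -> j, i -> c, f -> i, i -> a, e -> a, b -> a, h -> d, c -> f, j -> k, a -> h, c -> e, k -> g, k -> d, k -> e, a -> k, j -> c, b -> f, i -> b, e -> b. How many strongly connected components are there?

{a, b, c, d, e, f, h, i, j, k} are all mutually reachable — one SCC of size 10.
{g} is an SCC by itself.
That gives 2 strongly connected components.

2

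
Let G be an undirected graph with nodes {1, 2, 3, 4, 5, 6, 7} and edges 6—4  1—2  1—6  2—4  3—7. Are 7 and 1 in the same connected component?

No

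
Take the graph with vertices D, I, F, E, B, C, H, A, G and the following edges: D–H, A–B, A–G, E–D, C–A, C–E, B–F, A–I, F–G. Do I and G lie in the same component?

From I we can reach A, B, C, D, E, F, G, H, I, which includes G.

Yes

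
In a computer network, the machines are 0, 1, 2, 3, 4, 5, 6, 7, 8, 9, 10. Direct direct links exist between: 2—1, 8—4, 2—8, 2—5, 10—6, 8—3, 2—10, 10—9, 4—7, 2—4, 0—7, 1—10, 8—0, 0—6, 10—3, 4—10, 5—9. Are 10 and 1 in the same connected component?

Yes

From 10 we can reach 0, 1, 2, 3, 4, 5, 6, 7, 8, 9, 10, which includes 1.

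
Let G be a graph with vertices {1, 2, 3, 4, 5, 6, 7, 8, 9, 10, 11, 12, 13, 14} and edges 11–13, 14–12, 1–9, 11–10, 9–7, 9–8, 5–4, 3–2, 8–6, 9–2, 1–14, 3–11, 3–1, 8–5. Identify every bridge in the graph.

The edges on the cycle 3-1-9-2-3 are not bridges since each lies on that cycle.
But removing 10–11 disconnects 10 from 11; removing 8–5 disconnects 8 from 5; removing 9–7 disconnects 9 from 7; removing 3–11 disconnects 3 from 11 — these are bridges.
In total 10 edges are bridges.

1-14, 10-11, 11-13, 11-3, 12-14, 4-5, 5-8, 6-8, 7-9, 8-9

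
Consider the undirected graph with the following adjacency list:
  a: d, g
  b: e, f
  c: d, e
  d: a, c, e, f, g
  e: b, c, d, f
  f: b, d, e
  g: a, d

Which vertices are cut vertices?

d

Removing d increases the component count from 1 to 2, so d is a cut vertex.
By contrast removing c leaves 1 component; it is not a cut vertex. No other vertex is a cut vertex either.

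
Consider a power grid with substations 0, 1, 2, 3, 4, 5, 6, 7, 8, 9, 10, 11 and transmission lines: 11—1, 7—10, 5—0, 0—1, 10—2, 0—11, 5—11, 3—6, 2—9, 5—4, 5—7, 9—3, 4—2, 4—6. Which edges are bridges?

The edges on the cycle 5-0-1-11-5 are not bridges since each lies on that cycle.
Every edge lies on some cycle, so there are no bridges.

none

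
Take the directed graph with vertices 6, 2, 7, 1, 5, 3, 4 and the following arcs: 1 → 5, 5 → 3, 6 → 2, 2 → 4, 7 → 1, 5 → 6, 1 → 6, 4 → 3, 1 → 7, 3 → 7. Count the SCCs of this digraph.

{1, 2, 3, 4, 5, 6, 7} are all mutually reachable — one SCC of size 7.
That gives 1 strongly connected component.

1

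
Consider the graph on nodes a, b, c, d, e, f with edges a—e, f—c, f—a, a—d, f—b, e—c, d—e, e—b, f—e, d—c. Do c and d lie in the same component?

Yes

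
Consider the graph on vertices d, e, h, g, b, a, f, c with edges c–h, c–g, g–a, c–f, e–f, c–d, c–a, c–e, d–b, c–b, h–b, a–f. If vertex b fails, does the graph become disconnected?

No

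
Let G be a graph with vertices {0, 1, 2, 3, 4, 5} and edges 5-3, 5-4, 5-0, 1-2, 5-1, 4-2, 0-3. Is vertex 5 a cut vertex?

Deleting 5 raises the number of components from 1 to 2, so 5 is a cut vertex.

Yes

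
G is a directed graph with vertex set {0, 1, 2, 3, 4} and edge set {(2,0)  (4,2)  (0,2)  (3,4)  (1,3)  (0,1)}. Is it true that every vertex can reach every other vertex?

From 4 we can reach every vertex (0, 1, 2, 3, 4), and every vertex can reach 4 (0, 1, 2, 3, 4). So the whole graph is one strongly connected component.

Yes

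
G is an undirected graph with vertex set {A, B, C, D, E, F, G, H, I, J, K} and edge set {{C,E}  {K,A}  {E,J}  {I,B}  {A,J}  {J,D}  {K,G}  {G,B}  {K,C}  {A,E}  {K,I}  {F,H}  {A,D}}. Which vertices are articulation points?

Removing K increases the component count from 2 to 3, so K is a cut vertex.
By contrast removing E leaves 2 components; it is not a cut vertex. No other vertex is a cut vertex either.

K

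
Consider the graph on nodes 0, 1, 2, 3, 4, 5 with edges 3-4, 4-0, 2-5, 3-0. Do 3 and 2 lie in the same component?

The component containing 3 is {0, 3, 4}, and 2 is not in it.

No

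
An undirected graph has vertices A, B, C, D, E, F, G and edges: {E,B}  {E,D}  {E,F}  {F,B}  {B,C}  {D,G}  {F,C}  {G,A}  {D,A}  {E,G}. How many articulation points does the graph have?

1

Removing E increases the component count from 1 to 2, so E is a cut vertex.
By contrast removing F leaves 1 component; it is not a cut vertex. No other vertex is a cut vertex either.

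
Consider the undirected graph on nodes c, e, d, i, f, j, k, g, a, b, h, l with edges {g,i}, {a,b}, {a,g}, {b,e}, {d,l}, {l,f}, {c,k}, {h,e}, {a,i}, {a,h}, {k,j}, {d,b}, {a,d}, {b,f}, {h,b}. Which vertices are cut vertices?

Removing a increases the component count from 2 to 3, so a is a cut vertex.
Removing k increases the component count from 2 to 3, so k is a cut vertex.
By contrast removing h leaves 2 components; it is not a cut vertex. No other vertex is a cut vertex either.

a, k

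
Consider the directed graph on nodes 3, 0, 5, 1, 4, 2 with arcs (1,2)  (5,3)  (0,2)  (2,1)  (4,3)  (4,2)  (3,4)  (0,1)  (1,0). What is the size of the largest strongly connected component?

{0, 1, 2} are all mutually reachable — one SCC of size 3.
{3, 4} are all mutually reachable — one SCC of size 2.
{5} is an SCC by itself.
The largest has 3 vertices.

3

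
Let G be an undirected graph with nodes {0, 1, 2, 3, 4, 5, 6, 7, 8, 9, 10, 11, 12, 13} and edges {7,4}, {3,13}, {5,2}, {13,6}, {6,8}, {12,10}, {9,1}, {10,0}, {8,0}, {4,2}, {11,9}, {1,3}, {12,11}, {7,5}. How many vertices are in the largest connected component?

10

Starting from 2 we can reach 2, 4, 5, 7. That is one component of size 4.
Starting from 0 we can reach 0, 1, 3, 6, 8, 9, 10, 11, 12, 13. That is one component of size 10.
The largest has 10 vertices.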